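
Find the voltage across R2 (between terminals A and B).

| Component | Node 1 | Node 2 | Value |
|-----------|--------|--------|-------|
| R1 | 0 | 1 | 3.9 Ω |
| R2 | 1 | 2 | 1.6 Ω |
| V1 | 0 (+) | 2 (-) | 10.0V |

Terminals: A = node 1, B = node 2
R1 and R2 are in series across V1 (node 0 → node 1 → node 2), and the output A–B is taken across R2, so this is a voltage divider.
Series current: I = V1/(R1 + R2) = 10/(3.9 + 1.6) = 10/5.5 = 1.818 A
V_R2 = I × R2 = V1 × R2/(R1 + R2) = 10 × 1.6/5.5 = 2.909 V

Final answer: 2.909 V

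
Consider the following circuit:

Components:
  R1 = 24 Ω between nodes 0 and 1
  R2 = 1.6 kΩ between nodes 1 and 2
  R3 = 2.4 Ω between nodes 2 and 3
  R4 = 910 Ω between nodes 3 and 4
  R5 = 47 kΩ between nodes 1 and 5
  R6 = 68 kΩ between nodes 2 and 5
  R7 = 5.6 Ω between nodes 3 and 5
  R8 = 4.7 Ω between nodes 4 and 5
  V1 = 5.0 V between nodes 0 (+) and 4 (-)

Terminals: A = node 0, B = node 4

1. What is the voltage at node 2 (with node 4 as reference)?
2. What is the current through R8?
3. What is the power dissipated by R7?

Nodal analysis, taking node 4 as the 0 V reference.
Source V1 fixes V_0 = 5 V.
KCL at each unknown node (sum of currents leaving = 0; resistances in Ω):
  Node 1: (V_1 - 5)/24 + (V_1 - V_2)/1600 + (V_1 - V_5)/47000 = 0
  Node 2: (V_2 - V_1)/1600 + (V_2 - V_3)/2.4 + (V_2 - V_5)/68000 = 0
  Node 3: (V_3 - V_2)/2.4 + (V_3 - 0)/910 + (V_3 - V_5)/5.6 = 0
  Node 5: (V_5 - V_1)/47000 + (V_5 - V_2)/68000 + (V_5 - V_3)/5.6 + (V_5 - 0)/4.7 = 0
Collecting terms (coefficients in siemens):
  0.04231·V_1 - 0.000625·V_2 - 0.00002128·V_5 = 0.2083
  0.4173·V_2 - 0.000625·V_1 - 0.4167·V_3 - 0.00001471·V_5 = 0
  0.5963·V_3 - 0.4167·V_2 - 0.1786·V_5 = 0
  0.3914·V_5 - 0.00002128·V_1 - 0.00001471·V_2 - 0.1786·V_3 = 0
Solving these 4 simultaneous equations (Gaussian elimination) gives:
  V_1 = 4.924 V, V_2 = 0.03891 V, V_3 = 0.03158 V, V_5 = 0.01468 V
Part 1:
  Read off the nodal solution: V_2 = 0.03891 V
Part 2:
  I_R8 = (V_4 - V_5)/R8 = (0 - 0.01468)/4.7 = -0.003123 A
  Magnitude: I_R8 = 0.003123 A
Part 3:
  I_R7 = (V_3 - V_5)/R7 = (0.03158 - 0.01468)/5.6 = 0.003018 A
  P_R7 = I_R7² × R7 = (0.003018)² × 5.6 = 0.00005102 W

Final answers:
1. V_2 = 0.03891 V
2. I_R8 = 0.003123 A
3. P_R7 = 5.102e-05 W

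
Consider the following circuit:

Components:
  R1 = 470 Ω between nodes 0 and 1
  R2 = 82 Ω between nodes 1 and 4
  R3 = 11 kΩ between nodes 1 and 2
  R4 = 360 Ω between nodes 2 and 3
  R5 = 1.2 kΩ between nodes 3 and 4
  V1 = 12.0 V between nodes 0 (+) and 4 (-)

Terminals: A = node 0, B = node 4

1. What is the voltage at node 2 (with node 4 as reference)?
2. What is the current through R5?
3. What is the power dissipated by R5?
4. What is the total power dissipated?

Nodal analysis, taking node 4 as the 0 V reference.
Source V1 fixes V_0 = 12 V.
KCL at each unknown node (sum of currents leaving = 0; resistances in Ω):
  Node 1: (V_1 - 12)/470 + (V_1 - 0)/82 + (V_1 - V_2)/11000 = 0
  Node 2: (V_2 - V_1)/11000 + (V_2 - V_3)/360 = 0
  Node 3: (V_3 - V_2)/360 + (V_3 - 0)/1200 = 0
Collecting terms (coefficients in siemens):
  0.01441·V_1 - 0.00009091·V_2 = 0.02553
  0.002869·V_2 - 0.00009091·V_1 - 0.002778·V_3 = 0
  0.003611·V_3 - 0.002778·V_2 = 0
Solving these 3 simultaneous equations (Gaussian elimination) gives:
  V_1 = 1.773 V, V_2 = 0.2202 V, V_3 = 0.1694 V
Part 1:
  Read off the nodal solution: V_2 = 0.2202 V
Part 2:
  I_R5 = (V_3 - V_4)/R5 = (0.1694 - 0)/1200 = 0.0001411 A
  Magnitude: I_R5 = 0.0001411 A
Part 3:
  I_R5 = (V_3 - V_4)/R5 = (0.1694 - 0)/1200 = 0.0001411 A
  P_R5 = I_R5² × R5 = (0.0001411)² × 1200 = 0.00002391 W
Part 4:
  Power in each resistor, P = (ΔV)²/R:
    P_R1 = (12 - 1.773)²/470 = 0.2225 W
    P_R2 = (1.773 - 0)²/82 = 0.03833 W
    P_R3 = (1.773 - 0.2202)²/11000 = 0.0002191 W
    P_R4 = (0.2202 - 0.1694)²/360 = 0.000007172 W
    P_R5 = (0.1694 - 0)²/1200 = 0.00002391 W
  P_total = P_R1 + P_R2 + P_R3 + P_R4 + P_R5 = 0.2611 W

Final answers:
1. V_2 = 0.2202 V
2. I_R5 = 0.0001411 A
3. P_R5 = 2.391e-05 W
4. P_total = 0.2611 W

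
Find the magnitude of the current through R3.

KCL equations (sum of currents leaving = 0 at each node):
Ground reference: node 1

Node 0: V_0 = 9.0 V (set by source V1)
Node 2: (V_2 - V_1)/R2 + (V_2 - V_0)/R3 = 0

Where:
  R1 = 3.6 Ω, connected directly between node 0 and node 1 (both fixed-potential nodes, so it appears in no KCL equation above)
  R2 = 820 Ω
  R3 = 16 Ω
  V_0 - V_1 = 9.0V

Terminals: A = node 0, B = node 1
Nodal analysis, taking node 1 as the 0 V reference.
Source V1 fixes V_0 = 9 V.
KCL at each unknown node (sum of currents leaving = 0; resistances in Ω):
  Node 2: (V_2 - 0)/820 + (V_2 - 9)/16 = 0
Collecting terms: 0.06372 × V_2 = 0.5625  =>  V_2 = 8.828 V
I_R3 = (V_0 - V_2)/R3 = (9 - 8.828)/16 = 0.01077 A
|I_R3| = 0.01077 A

Final answer: |I_R3| = 0.01077 A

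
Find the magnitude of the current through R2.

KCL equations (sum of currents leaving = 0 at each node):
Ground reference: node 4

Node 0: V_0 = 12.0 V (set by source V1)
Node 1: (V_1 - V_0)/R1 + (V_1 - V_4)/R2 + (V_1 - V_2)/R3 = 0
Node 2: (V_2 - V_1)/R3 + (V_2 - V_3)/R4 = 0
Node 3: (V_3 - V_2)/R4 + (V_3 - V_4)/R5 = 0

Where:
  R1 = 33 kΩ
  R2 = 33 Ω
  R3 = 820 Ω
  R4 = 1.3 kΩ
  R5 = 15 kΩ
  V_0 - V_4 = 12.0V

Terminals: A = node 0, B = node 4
Nodal analysis, taking node 4 as the 0 V reference.
Source V1 fixes V_0 = 12 V.
KCL at each unknown node (sum of currents leaving = 0; resistances in Ω):
  Node 1: (V_1 - 12)/33000 + (V_1 - 0)/33 + (V_1 - V_2)/820 = 0
  Node 2: (V_2 - V_1)/820 + (V_2 - V_3)/1300 = 0
  Node 3: (V_3 - V_2)/1300 + (V_3 - 0)/15000 = 0
Collecting terms (coefficients in siemens):
  0.03155·V_1 - 0.00122·V_2 = 0.0003636
  0.001989·V_2 - 0.00122·V_1 - 0.0007692·V_3 = 0
  0.0008359·V_3 - 0.0007692·V_2 = 0
Solving these 3 simultaneous equations (Gaussian elimination) gives:
  V_1 = 0.01196 V, V_2 = 0.01139 V, V_3 = 0.01048 V
I_R2 = (V_1 - V_4)/R2 = (0.01196 - 0)/33 = 0.0003626 A
|I_R2| = 0.0003626 A

Final answer: |I_R2| = 0.0003626 A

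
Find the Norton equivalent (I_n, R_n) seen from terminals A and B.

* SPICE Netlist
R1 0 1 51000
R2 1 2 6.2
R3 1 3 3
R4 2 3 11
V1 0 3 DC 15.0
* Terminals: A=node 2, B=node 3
Find the Thévenin equivalent first; then I_n = V_th/R_th and R_n = R_th.
Step 1 — V_th is the open-circuit voltage V_A - V_B (nothing connected across the terminals).
Nodal analysis, taking node 3 as the 0 V reference.
Source V1 fixes V_0 = 15 V.
KCL at each unknown node (sum of currents leaving = 0; resistances in Ω):
  Node 1: (V_1 - 15)/51000 + (V_1 - V_2)/6.2 + (V_1 - 0)/3 = 0
  Node 2: (V_2 - V_1)/6.2 + (V_2 - 0)/11 = 0
Collecting terms (coefficients in siemens):
  0.4946·V_1 - 0.1613·V_2 = 0.0002941
  0.2522·V_2 - 0.1613·V_1 = 0
Determinant D = (0.4946)(0.2522) - (-0.1613)(-0.1613) = 0.09873
V_1 = [(0.0002941)(0.2522) - (-0.1613)(0)]/D = 0.0007513 V
V_2 = [(0.4946)(0) - (0.0002941)(-0.1613)]/D = 0.0004805 V
V_th = V_2 - V_3 = 0.0004805 - 0 = 0.0004805 V
Step 2 — R_th: zero the source — replace V1 by a short circuit (node 3 merges into node 0) — and find the resistance seen between A (node 2) and B (node 0).
Reduce the network between node 2 (A) and node 0 (B) by series/parallel combination:
  Rp1 = R1 ‖ R3 (parallel, both between nodes 0 and 1) = 1/(1/51000 + 1/3) = 3 Ω
  Rs1 = R2 + Rp1 (series, joined only at node 1) = 6.2 + 3 = 9.2 Ω
  Rp2 = R4 ‖ Rs1 (parallel, both between nodes 0 and 2) = 1/(1/11 + 1/9.2) = 5.01 Ω
R_th = 5.01 Ω
I_n = V_th/R_th = 0.0004805/5.01 = 0.0000959 A, and R_n = R_th = 5.01 Ω

Final answer: I_n = 9.59e-05 A, R_n = 5.01 Ω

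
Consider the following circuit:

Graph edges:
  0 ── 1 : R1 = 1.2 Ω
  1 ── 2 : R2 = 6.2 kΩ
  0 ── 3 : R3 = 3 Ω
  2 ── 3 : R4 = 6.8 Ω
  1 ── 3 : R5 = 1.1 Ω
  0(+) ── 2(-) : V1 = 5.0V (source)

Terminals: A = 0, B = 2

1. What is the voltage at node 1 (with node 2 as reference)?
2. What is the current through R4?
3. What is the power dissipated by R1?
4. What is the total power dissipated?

Nodal analysis, taking node 2 as the 0 V reference.
Source V1 fixes V_0 = 5 V.
KCL at each unknown node (sum of currents leaving = 0; resistances in Ω):
  Node 1: (V_1 - 5)/1.2 + (V_1 - 0)/6200 + (V_1 - V_3)/1.1 = 0
  Node 3: (V_3 - 5)/3 + (V_3 - 0)/6.8 + (V_3 - V_1)/1.1 = 0
Collecting terms (coefficients in siemens):
  1.743·V_1 - 0.9091·V_3 = 4.167
  1.389·V_3 - 0.9091·V_1 = 1.667
Determinant D = (1.743)(1.389) - (-0.9091)(-0.9091) = 1.595
V_1 = [(4.167)(1.389) - (-0.9091)(1.667)]/D = 4.58 V
V_3 = [(1.743)(1.667) - (4.167)(-0.9091)]/D = 4.196 V
Part 1:
  Read off the nodal solution: V_1 = 4.58 V
Part 2:
  I_R4 = (V_2 - V_3)/R4 = (0 - 4.196)/6.8 = -0.6171 A
  Magnitude: I_R4 = 0.6171 A
Part 3:
  I_R1 = (V_0 - V_1)/R1 = (5 - 4.58)/1.2 = 0.3499 A
  P_R1 = I_R1² × R1 = (0.3499)² × 1.2 = 0.1469 W
Part 4:
  Power in each resistor, P = (ΔV)²/R:
    P_R1 = (5 - 4.58)²/1.2 = 0.1469 W
    P_R2 = (4.58 - 0)²/6200 = 0.003384 W
    P_R3 = (5 - 4.196)²/3 = 0.2154 W
    P_R4 = (0 - 4.196)²/6.8 = 2.589 W
    P_R5 = (4.58 - 4.196)²/1.1 = 0.1341 W
  P_total = P_R1 + P_R2 + P_R3 + P_R4 + P_R5 = 3.089 W

Final answers:
1. V_1 = 4.58 V
2. I_R4 = 0.6171 A
3. P_R1 = 0.1469 W
4. P_total = 3.089 W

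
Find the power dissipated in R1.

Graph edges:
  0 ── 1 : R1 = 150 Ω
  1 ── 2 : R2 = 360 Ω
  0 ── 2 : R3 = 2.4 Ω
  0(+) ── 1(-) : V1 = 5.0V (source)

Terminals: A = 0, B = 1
Nodal analysis, taking node 1 as the 0 V reference.
Source V1 fixes V_0 = 5 V.
KCL at each unknown node (sum of currents leaving = 0; resistances in Ω):
  Node 2: (V_2 - 0)/360 + (V_2 - 5)/2.4 = 0
Collecting terms: 0.4194 × V_2 = 2.083  =>  V_2 = 4.967 V
I_R1 = (V_0 - V_1)/R1 = (5 - 0)/150 = 0.03333 A
P_R1 = I_R1² × R1 = (0.03333)² × 150 = 0.1667 W

Final answer: 0.1667 W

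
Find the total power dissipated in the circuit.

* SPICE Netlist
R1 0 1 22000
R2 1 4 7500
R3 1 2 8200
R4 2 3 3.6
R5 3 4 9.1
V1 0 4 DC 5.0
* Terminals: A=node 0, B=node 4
Nodal analysis, taking node 4 as the 0 V reference.
Source V1 fixes V_0 = 5 V.
KCL at each unknown node (sum of currents leaving = 0; resistances in Ω):
  Node 1: (V_1 - 5)/22000 + (V_1 - 0)/7500 + (V_1 - V_2)/8200 = 0
  Node 2: (V_2 - V_1)/8200 + (V_2 - V_3)/3.6 = 0
  Node 3: (V_3 - V_2)/3.6 + (V_3 - 0)/9.1 = 0
Collecting terms (coefficients in siemens):
  0.0003007·V_1 - 0.000122·V_2 = 0.0002273
  0.2779·V_2 - 0.000122·V_1 - 0.2778·V_3 = 0
  0.3877·V_3 - 0.2778·V_2 = 0
Solving these 3 simultaneous equations (Gaussian elimination) gives:
  V_1 = 0.7562 V, V_2 = 0.001169 V, V_3 = 0.0008379 V
Power in each resistor, P = (ΔV)²/R:
  P_R1 = (5 - 0.7562)²/22000 = 0.0008186 W
  P_R2 = (0.7562 - 0)²/7500 = 0.00007624 W
  P_R3 = (0.7562 - 0.001169)²/8200 = 0.00006952 W
  P_R4 = (0.001169 - 0.0008379)²/3.6 = 0.00000003052 W
  P_R5 = (0.0008379 - 0)²/9.1 = 0.00000007715 W
P_total = P_R1 + P_R2 + P_R3 + P_R4 + P_R5 = 0.0009645 W

Final answer: 0.0009645 W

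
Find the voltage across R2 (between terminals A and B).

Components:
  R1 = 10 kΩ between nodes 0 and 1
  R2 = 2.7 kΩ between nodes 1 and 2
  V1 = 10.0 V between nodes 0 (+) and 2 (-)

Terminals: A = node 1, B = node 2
R1 and R2 are in series across V1 (node 0 → node 1 → node 2), and the output A–B is taken across R2, so this is a voltage divider.
Series current: I = V1/(R1 + R2) = 10/(10000 + 2700) = 10/12700 = 0.0007874 A
V_R2 = I × R2 = V1 × R2/(R1 + R2) = 10 × 2700/12700 = 2.126 V

Final answer: 2.126 V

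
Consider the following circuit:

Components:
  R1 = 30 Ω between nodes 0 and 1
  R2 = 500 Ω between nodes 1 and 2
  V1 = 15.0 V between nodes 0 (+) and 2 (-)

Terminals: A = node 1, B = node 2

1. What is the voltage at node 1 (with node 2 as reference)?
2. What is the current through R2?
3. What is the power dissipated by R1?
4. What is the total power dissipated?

Nodal analysis, taking node 2 as the 0 V reference.
Source V1 fixes V_0 = 15 V.
KCL at each unknown node (sum of currents leaving = 0; resistances in Ω):
  Node 1: (V_1 - 15)/30 + (V_1 - 0)/500 = 0
Collecting terms: 0.03533 × V_1 = 0.5  =>  V_1 = 14.15 V
Part 1:
  Read off the nodal solution: V_1 = 14.15 V
Part 2:
  I_R2 = (V_1 - V_2)/R2 = (14.15 - 0)/500 = 0.0283 A
  Magnitude: I_R2 = 0.0283 A
Part 3:
  I_R1 = (V_0 - V_1)/R1 = (15 - 14.15)/30 = 0.0283 A
  P_R1 = I_R1² × R1 = (0.0283)² × 30 = 0.02403 W
Part 4:
  Power in each resistor, P = (ΔV)²/R:
    P_R1 = (15 - 14.15)²/30 = 0.02403 W
    P_R2 = (14.15 - 0)²/500 = 0.4005 W
  P_total = P_R1 + P_R2 = 0.4245 W

Final answers:
1. V_1 = 14.15 V
2. I_R2 = 0.0283 A
3. P_R1 = 0.02403 W
4. P_total = 0.4245 W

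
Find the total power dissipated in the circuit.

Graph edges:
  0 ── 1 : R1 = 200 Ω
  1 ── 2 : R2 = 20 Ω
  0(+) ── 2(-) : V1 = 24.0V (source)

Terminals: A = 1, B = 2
Nodal analysis, taking node 2 as the 0 V reference.
Source V1 fixes V_0 = 24 V.
KCL at each unknown node (sum of currents leaving = 0; resistances in Ω):
  Node 1: (V_1 - 24)/200 + (V_1 - 0)/20 = 0
Collecting terms: 0.055 × V_1 = 0.12  =>  V_1 = 2.182 V
Power in each resistor, P = (ΔV)²/R:
  P_R1 = (24 - 2.182)²/200 = 2.38 W
  P_R2 = (2.182 - 0)²/20 = 0.238 W
P_total = P_R1 + P_R2 = 2.618 W

Final answer: 2.618 W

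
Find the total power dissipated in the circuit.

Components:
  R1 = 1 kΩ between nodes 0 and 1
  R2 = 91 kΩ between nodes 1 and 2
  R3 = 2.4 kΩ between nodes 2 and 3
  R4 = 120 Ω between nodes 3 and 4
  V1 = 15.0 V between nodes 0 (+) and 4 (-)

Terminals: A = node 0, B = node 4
Nodal analysis, taking node 4 as the 0 V reference.
Source V1 fixes V_0 = 15 V.
KCL at each unknown node (sum of currents leaving = 0; resistances in Ω):
  Node 1: (V_1 - 15)/1000 + (V_1 - V_2)/91000 = 0
  Node 2: (V_2 - V_1)/91000 + (V_2 - V_3)/2400 = 0
  Node 3: (V_3 - V_2)/2400 + (V_3 - 0)/120 = 0
Collecting terms (coefficients in siemens):
  0.001011·V_1 - 0.00001099·V_2 = 0.015
  0.0004277·V_2 - 0.00001099·V_1 - 0.0004167·V_3 = 0
  0.00875·V_3 - 0.0004167·V_2 = 0
Solving these 3 simultaneous equations (Gaussian elimination) gives:
  V_1 = 14.84 V, V_2 = 0.3999 V, V_3 = 0.01904 V
Power in each resistor, P = (ΔV)²/R:
  P_R1 = (15 - 14.84)²/1000 = 0.00002518 W
  P_R2 = (14.84 - 0.3999)²/91000 = 0.002292 W
  P_R3 = (0.3999 - 0.01904)²/2400 = 0.00006044 W
  P_R4 = (0.01904 - 0)²/120 = 0.000003022 W
P_total = P_R1 + P_R2 + P_R3 + P_R4 = 0.00238 W

Final answer: 0.00238 W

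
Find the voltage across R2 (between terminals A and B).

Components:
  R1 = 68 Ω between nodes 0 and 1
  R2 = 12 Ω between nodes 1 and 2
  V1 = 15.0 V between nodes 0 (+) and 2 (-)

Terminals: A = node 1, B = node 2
R1 and R2 are in series across V1 (node 0 → node 1 → node 2), and the output A–B is taken across R2, so this is a voltage divider.
Series current: I = V1/(R1 + R2) = 15/(68 + 12) = 15/80 = 0.1875 A
V_R2 = I × R2 = V1 × R2/(R1 + R2) = 15 × 12/80 = 2.25 V

Final answer: 2.25 V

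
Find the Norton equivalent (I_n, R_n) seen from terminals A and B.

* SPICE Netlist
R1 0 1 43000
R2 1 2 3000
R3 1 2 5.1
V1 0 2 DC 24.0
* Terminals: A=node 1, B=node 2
Find the Thévenin equivalent first; then I_n = V_th/R_th and R_n = R_th.
Step 1 — V_th is the open-circuit voltage V_A - V_B (nothing connected across the terminals).
Nodal analysis, taking node 2 as the 0 V reference.
Source V1 fixes V_0 = 24 V.
KCL at each unknown node (sum of currents leaving = 0; resistances in Ω):
  Node 1: (V_1 - 24)/43000 + (V_1 - 0)/3000 + (V_1 - 0)/5.1 = 0
Collecting terms: 0.1964 × V_1 = 0.0005581  =>  V_1 = 0.002841 V
V_th = V_1 - V_2 = 0.002841 - 0 = 0.002841 V
Step 2 — R_th: zero the source — replace V1 by a short circuit (node 2 merges into node 0) — and find the resistance seen between A (node 1) and B (node 0).
Reduce the network between node 1 (A) and node 0 (B) by series/parallel combination:
  Rp1 = R1 ‖ R2 ‖ R3 (parallel, all between nodes 0 and 1) = 1/(1/43000 + 1/3000 + 1/5.1) = 5.091 Ω
R_th = 5.091 Ω
I_n = V_th/R_th = 0.002841/5.091 = 0.0005581 A, and R_n = R_th = 5.091 Ω

Final answer: I_n = 0.0005581 A, R_n = 5.091 Ω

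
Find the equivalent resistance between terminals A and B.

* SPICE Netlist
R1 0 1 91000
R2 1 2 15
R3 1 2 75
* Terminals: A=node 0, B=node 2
Reduce the network between node 0 (A) and node 2 (B) by series/parallel combination:
  Rp1 = R2 ‖ R3 (parallel, both between nodes 1 and 2) = 1/(1/15 + 1/75) = 12.5 Ω
  Rs1 = R1 + Rp1 (series, joined only at node 1) = 91000 + 12.5 = 91010 Ω
R_eq = 91.01 kΩ

Final answer: 91.01 kΩ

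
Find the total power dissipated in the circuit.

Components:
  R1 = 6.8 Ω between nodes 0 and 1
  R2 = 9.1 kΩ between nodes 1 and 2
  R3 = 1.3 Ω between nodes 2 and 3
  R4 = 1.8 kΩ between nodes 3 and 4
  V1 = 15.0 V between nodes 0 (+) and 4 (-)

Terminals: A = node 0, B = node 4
Nodal analysis, taking node 4 as the 0 V reference.
Source V1 fixes V_0 = 15 V.
KCL at each unknown node (sum of currents leaving = 0; resistances in Ω):
  Node 1: (V_1 - 15)/6.8 + (V_1 - V_2)/9100 = 0
  Node 2: (V_2 - V_1)/9100 + (V_2 - V_3)/1.3 = 0
  Node 3: (V_3 - V_2)/1.3 + (V_3 - 0)/1800 = 0
Collecting terms (coefficients in siemens):
  0.1472·V_1 - 0.0001099·V_2 = 2.206
  0.7693·V_2 - 0.0001099·V_1 - 0.7692·V_3 = 0
  0.7698·V_3 - 0.7692·V_2 = 0
Solving these 3 simultaneous equations (Gaussian elimination) gives:
  V_1 = 14.99 V, V_2 = 2.477 V, V_3 = 2.475 V
Power in each resistor, P = (ΔV)²/R:
  P_R1 = (15 - 14.99)²/6.8 = 0.00001286 W
  P_R2 = (14.99 - 2.477)²/9100 = 0.01721 W
  P_R3 = (2.477 - 2.475)²/1.3 = 0.000002458 W
  P_R4 = (2.475 - 0)²/1800 = 0.003404 W
P_total = P_R1 + P_R2 + P_R3 + P_R4 = 0.02063 W

Final answer: 0.02063 W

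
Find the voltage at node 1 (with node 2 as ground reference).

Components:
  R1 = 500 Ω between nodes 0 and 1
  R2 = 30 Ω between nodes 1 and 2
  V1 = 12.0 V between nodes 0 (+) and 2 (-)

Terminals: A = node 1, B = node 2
Nodal analysis, taking node 2 as the 0 V reference.
Source V1 fixes V_0 = 12 V.
KCL at each unknown node (sum of currents leaving = 0; resistances in Ω):
  Node 1: (V_1 - 12)/500 + (V_1 - 0)/30 = 0
Collecting terms: 0.03533 × V_1 = 0.024  =>  V_1 = 0.6792 V
The requested potential is V_1 = 0.6792 V.

Final answer: V_1 = 0.6792 V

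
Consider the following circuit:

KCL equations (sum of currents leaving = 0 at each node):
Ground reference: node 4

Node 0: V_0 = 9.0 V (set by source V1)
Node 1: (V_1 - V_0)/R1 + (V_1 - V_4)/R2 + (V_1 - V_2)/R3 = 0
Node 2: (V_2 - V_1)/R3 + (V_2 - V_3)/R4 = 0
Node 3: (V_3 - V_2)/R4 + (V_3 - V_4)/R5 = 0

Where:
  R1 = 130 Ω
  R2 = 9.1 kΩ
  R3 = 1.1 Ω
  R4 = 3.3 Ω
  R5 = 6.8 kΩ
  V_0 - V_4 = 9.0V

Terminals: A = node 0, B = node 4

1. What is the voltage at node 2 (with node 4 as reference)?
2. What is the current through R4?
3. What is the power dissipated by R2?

Nodal analysis, taking node 4 as the 0 V reference.
Source V1 fixes V_0 = 9 V.
KCL at each unknown node (sum of currents leaving = 0; resistances in Ω):
  Node 1: (V_1 - 9)/130 + (V_1 - 0)/9100 + (V_1 - V_2)/1.1 = 0
  Node 2: (V_2 - V_1)/1.1 + (V_2 - V_3)/3.3 = 0
  Node 3: (V_3 - V_2)/3.3 + (V_3 - 0)/6800 = 0
Collecting terms (coefficients in siemens):
  0.9169·V_1 - 0.9091·V_2 = 0.06923
  1.212·V_2 - 0.9091·V_1 - 0.303·V_3 = 0
  0.3032·V_3 - 0.303·V_2 = 0
Solving these 3 simultaneous equations (Gaussian elimination) gives:
  V_1 = 8.709 V, V_2 = 8.708 V, V_3 = 8.704 V
Part 1:
  Read off the nodal solution: V_2 = 8.708 V
Part 2:
  I_R4 = (V_2 - V_3)/R4 = (8.708 - 8.704)/3.3 = 0.00128 A
  Magnitude: I_R4 = 0.00128 A
Part 3:
  I_R2 = (V_1 - V_4)/R2 = (8.709 - 0)/9100 = 0.0009571 A
  P_R2 = I_R2² × R2 = (0.0009571)² × 9100 = 0.008335 W

Final answers:
1. V_2 = 8.708 V
2. I_R4 = 0.00128 A
3. P_R2 = 0.008335 W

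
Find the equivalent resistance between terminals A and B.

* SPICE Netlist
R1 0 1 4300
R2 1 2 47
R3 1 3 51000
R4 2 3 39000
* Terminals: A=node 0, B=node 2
Reduce the network between node 0 (A) and node 2 (B) by series/parallel combination:
  Rs1 = R3 + R4 (series, joined only at node 3) = 51000 + 39000 = 90000 Ω
  Rp1 = R2 ‖ Rs1 (parallel, both between nodes 1 and 2) = 1/(1/47 + 1/90000) = 46.98 Ω
  Rs2 = R1 + Rp1 (series, joined only at node 1) = 4300 + 46.98 = 4347 Ω
R_eq = 4.347 kΩ

Final answer: 4.347 kΩ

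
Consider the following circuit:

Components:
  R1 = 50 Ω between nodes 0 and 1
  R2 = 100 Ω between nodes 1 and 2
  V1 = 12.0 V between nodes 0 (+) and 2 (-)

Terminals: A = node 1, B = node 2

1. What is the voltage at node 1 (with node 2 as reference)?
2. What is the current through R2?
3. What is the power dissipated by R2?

Nodal analysis, taking node 2 as the 0 V reference.
Source V1 fixes V_0 = 12 V.
KCL at each unknown node (sum of currents leaving = 0; resistances in Ω):
  Node 1: (V_1 - 12)/50 + (V_1 - 0)/100 = 0
Collecting terms: 0.03 × V_1 = 0.24  =>  V_1 = 8 V
Part 1:
  Read off the nodal solution: V_1 = 8 V
Part 2:
  I_R2 = (V_1 - V_2)/R2 = (8 - 0)/100 = 0.08 A
  Magnitude: I_R2 = 0.08 A
Part 3:
  I_R2 = (V_1 - V_2)/R2 = (8 - 0)/100 = 0.08 A
  P_R2 = I_R2² × R2 = (0.08)² × 100 = 0.64 W

Final answers:
1. V_1 = 8 V
2. I_R2 = 0.08 A
3. P_R2 = 0.64 W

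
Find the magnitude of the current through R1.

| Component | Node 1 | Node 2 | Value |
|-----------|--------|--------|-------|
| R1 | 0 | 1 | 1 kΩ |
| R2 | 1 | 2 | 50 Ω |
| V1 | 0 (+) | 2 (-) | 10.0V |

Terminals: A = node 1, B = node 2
Nodal analysis, taking node 2 as the 0 V reference.
Source V1 fixes V_0 = 10 V.
KCL at each unknown node (sum of currents leaving = 0; resistances in Ω):
  Node 1: (V_1 - 10)/1000 + (V_1 - 0)/50 = 0
Collecting terms: 0.021 × V_1 = 0.01  =>  V_1 = 0.4762 V
I_R1 = (V_0 - V_1)/R1 = (10 - 0.4762)/1000 = 0.009524 A
|I_R1| = 0.009524 A

Final answer: |I_R1| = 0.009524 A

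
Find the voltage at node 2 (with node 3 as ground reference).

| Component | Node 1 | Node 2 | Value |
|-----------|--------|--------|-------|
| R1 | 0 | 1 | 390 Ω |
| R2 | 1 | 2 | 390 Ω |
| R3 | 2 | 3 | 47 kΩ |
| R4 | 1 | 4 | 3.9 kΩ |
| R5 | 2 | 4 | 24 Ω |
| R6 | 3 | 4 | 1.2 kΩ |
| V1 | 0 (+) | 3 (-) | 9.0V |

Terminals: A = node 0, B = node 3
Nodal analysis, taking node 3 as the 0 V reference.
Source V1 fixes V_0 = 9 V.
KCL at each unknown node (sum of currents leaving = 0; resistances in Ω):
  Node 1: (V_1 - 9)/390 + (V_1 - V_2)/390 + (V_1 - V_4)/3900 = 0
  Node 2: (V_2 - V_1)/390 + (V_2 - 0)/47000 + (V_2 - V_4)/24 = 0
  Node 4: (V_4 - V_1)/3900 + (V_4 - V_2)/24 + (V_4 - 0)/1200 = 0
Collecting terms (coefficients in siemens):
  0.005385·V_1 - 0.002564·V_2 - 0.0002564·V_4 = 0.02308
  0.04425·V_2 - 0.002564·V_1 - 0.04167·V_4 = 0
  0.04276·V_4 - 0.0002564·V_1 - 0.04167·V_2 = 0
Solving these 3 simultaneous equations (Gaussian elimination) gives:
  V_1 = 7.184 V, V_2 = 5.543 V, V_4 = 5.445 V
The requested potential is V_2 = 5.543 V.

Final answer: V_2 = 5.543 V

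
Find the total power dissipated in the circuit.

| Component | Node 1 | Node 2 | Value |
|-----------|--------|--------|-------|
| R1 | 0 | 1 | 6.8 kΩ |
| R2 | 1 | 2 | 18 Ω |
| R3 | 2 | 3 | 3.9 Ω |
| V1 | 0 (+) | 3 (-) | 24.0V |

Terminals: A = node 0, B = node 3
Nodal analysis, taking node 3 as the 0 V reference.
Source V1 fixes V_0 = 24 V.
KCL at each unknown node (sum of currents leaving = 0; resistances in Ω):
  Node 1: (V_1 - 24)/6800 + (V_1 - V_2)/18 = 0
  Node 2: (V_2 - V_1)/18 + (V_2 - 0)/3.9 = 0
Collecting terms (coefficients in siemens):
  0.0557·V_1 - 0.05556·V_2 = 0.003529
  0.312·V_2 - 0.05556·V_1 = 0
Determinant D = (0.0557)(0.312) - (-0.05556)(-0.05556) = 0.01429
V_1 = [(0.003529)(0.312) - (-0.05556)(0)]/D = 0.07705 V
V_2 = [(0.0557)(0) - (0.003529)(-0.05556)]/D = 0.01372 V
Power in each resistor, P = (ΔV)²/R:
  P_R1 = (24 - 0.07705)²/6800 = 0.08416 W
  P_R2 = (0.07705 - 0.01372)²/18 = 0.0002228 W
  P_R3 = (0.01372 - 0)²/3.9 = 0.00004827 W
P_total = P_R1 + P_R2 + P_R3 = 0.08443 W

Final answer: 0.08443 W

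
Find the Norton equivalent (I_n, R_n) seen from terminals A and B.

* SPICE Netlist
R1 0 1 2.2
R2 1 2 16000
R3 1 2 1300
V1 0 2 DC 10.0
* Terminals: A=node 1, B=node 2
Find the Thévenin equivalent first; then I_n = V_th/R_th and R_n = R_th.
Step 1 — V_th is the open-circuit voltage V_A - V_B (nothing connected across the terminals).
Nodal analysis, taking node 2 as the 0 V reference.
Source V1 fixes V_0 = 10 V.
KCL at each unknown node (sum of currents leaving = 0; resistances in Ω):
  Node 1: (V_1 - 10)/2.2 + (V_1 - 0)/16000 + (V_1 - 0)/1300 = 0
Collecting terms: 0.4554 × V_1 = 4.545  =>  V_1 = 9.982 V
V_th = V_1 - V_2 = 9.982 - 0 = 9.982 V
Step 2 — R_th: zero the source — replace V1 by a short circuit (node 2 merges into node 0) — and find the resistance seen between A (node 1) and B (node 0).
Reduce the network between node 1 (A) and node 0 (B) by series/parallel combination:
  Rp1 = R1 ‖ R2 ‖ R3 (parallel, all between nodes 0 and 1) = 1/(1/2.2 + 1/16000 + 1/1300) = 2.196 Ω
R_th = 2.196 Ω
I_n = V_th/R_th = 9.982/2.196 = 4.545 A, and R_n = R_th = 2.196 Ω

Final answer: I_n = 4.545 A, R_n = 2.196 Ω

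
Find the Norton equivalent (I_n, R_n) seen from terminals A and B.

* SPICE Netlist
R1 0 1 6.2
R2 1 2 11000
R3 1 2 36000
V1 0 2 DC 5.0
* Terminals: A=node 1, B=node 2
Find the Thévenin equivalent first; then I_n = V_th/R_th and R_n = R_th.
Step 1 — V_th is the open-circuit voltage V_A - V_B (nothing connected across the terminals).
Nodal analysis, taking node 2 as the 0 V reference.
Source V1 fixes V_0 = 5 V.
KCL at each unknown node (sum of currents leaving = 0; resistances in Ω):
  Node 1: (V_1 - 5)/6.2 + (V_1 - 0)/11000 + (V_1 - 0)/36000 = 0
Collecting terms: 0.1614 × V_1 = 0.8065  =>  V_1 = 4.996 V
V_th = V_1 - V_2 = 4.996 - 0 = 4.996 V
Step 2 — R_th: zero the source — replace V1 by a short circuit (node 2 merges into node 0) — and find the resistance seen between A (node 1) and B (node 0).
Reduce the network between node 1 (A) and node 0 (B) by series/parallel combination:
  Rp1 = R1 ‖ R2 ‖ R3 (parallel, all between nodes 0 and 1) = 1/(1/6.2 + 1/11000 + 1/36000) = 6.195 Ω
R_th = 6.195 Ω
I_n = V_th/R_th = 4.996/6.195 = 0.8065 A, and R_n = R_th = 6.195 Ω

Final answer: I_n = 0.8065 A, R_n = 6.195 Ω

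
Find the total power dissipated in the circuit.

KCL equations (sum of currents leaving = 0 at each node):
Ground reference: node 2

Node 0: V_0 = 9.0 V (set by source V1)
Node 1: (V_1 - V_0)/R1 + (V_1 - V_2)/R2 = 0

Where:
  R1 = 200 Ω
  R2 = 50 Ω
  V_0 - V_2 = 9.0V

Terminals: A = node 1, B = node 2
Nodal analysis, taking node 2 as the 0 V reference.
Source V1 fixes V_0 = 9 V.
KCL at each unknown node (sum of currents leaving = 0; resistances in Ω):
  Node 1: (V_1 - 9)/200 + (V_1 - 0)/50 = 0
Collecting terms: 0.025 × V_1 = 0.045  =>  V_1 = 1.8 V
Power in each resistor, P = (ΔV)²/R:
  P_R1 = (9 - 1.8)²/200 = 0.2592 W
  P_R2 = (1.8 - 0)²/50 = 0.0648 W
P_total = P_R1 + P_R2 = 0.324 W

Final answer: 0.324 W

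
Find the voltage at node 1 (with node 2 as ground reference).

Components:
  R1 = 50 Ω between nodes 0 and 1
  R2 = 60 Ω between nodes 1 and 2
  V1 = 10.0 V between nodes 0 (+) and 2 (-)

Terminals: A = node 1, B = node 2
Nodal analysis, taking node 2 as the 0 V reference.
Source V1 fixes V_0 = 10 V.
KCL at each unknown node (sum of currents leaving = 0; resistances in Ω):
  Node 1: (V_1 - 10)/50 + (V_1 - 0)/60 = 0
Collecting terms: 0.03667 × V_1 = 0.2  =>  V_1 = 5.455 V
The requested potential is V_1 = 5.455 V.

Final answer: V_1 = 5.455 V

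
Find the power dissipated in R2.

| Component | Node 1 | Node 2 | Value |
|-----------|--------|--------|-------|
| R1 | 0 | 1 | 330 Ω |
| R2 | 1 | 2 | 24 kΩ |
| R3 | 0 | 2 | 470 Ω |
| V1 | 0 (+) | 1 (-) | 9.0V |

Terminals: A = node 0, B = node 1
Nodal analysis, taking node 1 as the 0 V reference.
Source V1 fixes V_0 = 9 V.
KCL at each unknown node (sum of currents leaving = 0; resistances in Ω):
  Node 2: (V_2 - 0)/24000 + (V_2 - 9)/470 = 0
Collecting terms: 0.002169 × V_2 = 0.01915  =>  V_2 = 8.827 V
I_R2 = (V_1 - V_2)/R2 = (0 - 8.827)/24000 = -0.0003678 A
P_R2 = I_R2² × R2 = (-0.0003678)² × 24000 = 0.003247 W

Final answer: 0.003247 W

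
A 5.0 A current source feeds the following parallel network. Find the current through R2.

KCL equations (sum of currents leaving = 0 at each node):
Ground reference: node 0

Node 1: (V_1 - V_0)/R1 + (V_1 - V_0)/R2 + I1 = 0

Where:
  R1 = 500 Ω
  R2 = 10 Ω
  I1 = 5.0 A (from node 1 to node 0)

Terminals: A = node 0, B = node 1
All resistors sit directly between nodes 0 and 1, so they are in parallel and share one voltage V; the full source current 5 A splits among them.
1/R_par = 1/500 + 1/10 = 0.102 S  =>  R_par = 9.804 Ω
V = I × R_par = 5 × 9.804 = 49.02 V
I_R2 = V/R2 = 49.02/10 = 4.902 A

Final answer: 4.902 A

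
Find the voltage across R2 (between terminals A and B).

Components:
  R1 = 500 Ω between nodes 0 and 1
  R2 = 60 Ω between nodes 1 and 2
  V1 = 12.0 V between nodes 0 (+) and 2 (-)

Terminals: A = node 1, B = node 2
R1 and R2 are in series across V1 (node 0 → node 1 → node 2), and the output A–B is taken across R2, so this is a voltage divider.
Series current: I = V1/(R1 + R2) = 12/(500 + 60) = 12/560 = 0.02143 A
V_R2 = I × R2 = V1 × R2/(R1 + R2) = 12 × 60/560 = 1.286 V

Final answer: 1.286 V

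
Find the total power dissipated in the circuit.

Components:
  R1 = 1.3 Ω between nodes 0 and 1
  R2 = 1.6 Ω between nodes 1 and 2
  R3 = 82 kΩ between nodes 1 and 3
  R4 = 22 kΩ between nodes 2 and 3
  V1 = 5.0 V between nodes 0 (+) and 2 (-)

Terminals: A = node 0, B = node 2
Nodal analysis, taking node 2 as the 0 V reference.
Source V1 fixes V_0 = 5 V.
KCL at each unknown node (sum of currents leaving = 0; resistances in Ω):
  Node 1: (V_1 - 5)/1.3 + (V_1 - 0)/1.6 + (V_1 - V_3)/82000 = 0
  Node 3: (V_3 - V_1)/82000 + (V_3 - 0)/22000 = 0
Collecting terms (coefficients in siemens):
  1.394·V_1 - 0.0000122·V_3 = 3.846
  0.00005765·V_3 - 0.0000122·V_1 = 0
Determinant D = (1.394)(0.00005765) - (-0.0000122)(-0.0000122) = 0.00008038
V_1 = [(3.846)(0.00005765) - (-0.0000122)(0)]/D = 2.759 V
V_3 = [(1.394)(0) - (3.846)(-0.0000122)]/D = 0.5836 V
Power in each resistor, P = (ΔV)²/R:
  P_R1 = (5 - 2.759)²/1.3 = 3.865 W
  P_R2 = (2.759 - 0)²/1.6 = 4.756 W
  P_R3 = (2.759 - 0.5836)²/82000 = 0.00005769 W
  P_R4 = (0 - 0.5836)²/22000 = 0.00001548 W
P_total = P_R1 + P_R2 + P_R3 + P_R4 = 8.621 W

Final answer: 8.621 W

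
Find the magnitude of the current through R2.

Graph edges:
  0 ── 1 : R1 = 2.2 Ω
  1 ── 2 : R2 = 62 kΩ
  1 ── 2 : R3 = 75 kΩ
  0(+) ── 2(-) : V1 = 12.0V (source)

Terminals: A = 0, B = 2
Nodal analysis, taking node 2 as the 0 V reference.
Source V1 fixes V_0 = 12 V.
KCL at each unknown node (sum of currents leaving = 0; resistances in Ω):
  Node 1: (V_1 - 12)/2.2 + (V_1 - 0)/62000 + (V_1 - 0)/75000 = 0
Collecting terms: 0.4546 × V_1 = 5.455  =>  V_1 = 12 V
I_R2 = (V_1 - V_2)/R2 = (12 - 0)/62000 = 0.0001935 A
|I_R2| = 0.0001935 A

Final answer: |I_R2| = 0.0001935 A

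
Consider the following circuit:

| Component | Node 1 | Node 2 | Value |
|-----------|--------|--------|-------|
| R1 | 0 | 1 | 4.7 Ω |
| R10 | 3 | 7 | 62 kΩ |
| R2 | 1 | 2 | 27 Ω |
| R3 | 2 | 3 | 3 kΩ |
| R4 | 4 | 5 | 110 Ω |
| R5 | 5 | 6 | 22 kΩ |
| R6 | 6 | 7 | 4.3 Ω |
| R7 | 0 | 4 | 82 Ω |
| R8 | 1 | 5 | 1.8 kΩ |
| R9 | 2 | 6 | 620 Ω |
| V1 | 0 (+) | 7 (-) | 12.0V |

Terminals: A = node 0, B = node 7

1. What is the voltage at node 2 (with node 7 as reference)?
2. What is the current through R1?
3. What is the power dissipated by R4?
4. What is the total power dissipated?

Nodal analysis, taking node 7 as the 0 V reference.
Source V1 fixes V_0 = 12 V.
KCL at each unknown node (sum of currents leaving = 0; resistances in Ω):
  Node 1: (V_1 - 12)/4.7 + (V_1 - V_2)/27 + (V_1 - V_5)/1800 = 0
  Node 2: (V_2 - V_1)/27 + (V_2 - V_3)/3000 + (V_2 - V_6)/620 = 0
  Node 3: (V_3 - V_2)/3000 + (V_3 - 0)/62000 = 0
  Node 4: (V_4 - V_5)/110 + (V_4 - 12)/82 = 0
  Node 5: (V_5 - V_4)/110 + (V_5 - V_6)/22000 + (V_5 - V_1)/1800 = 0
  Node 6: (V_6 - V_5)/22000 + (V_6 - 0)/4.3 + (V_6 - V_2)/620 = 0
Collecting terms (coefficients in siemens):
  0.2504·V_1 - 0.03704·V_2 - 0.0005556·V_5 = 2.553
  0.03898·V_2 - 0.03704·V_1 - 0.0003333·V_3 - 0.001613·V_6 = 0
  0.0003495·V_3 - 0.0003333·V_2 = 0
  0.02129·V_4 - 0.009091·V_5 = 0.1463
  0.009692·V_5 - 0.0005556·V_1 - 0.009091·V_4 - 0.00004545·V_6 = 0
  0.2342·V_6 - 0.001613·V_2 - 0.00004545·V_5 = 0
Solving these 6 simultaneous equations (Gaussian elimination) gives:
  V_1 = 11.91 V, V_2 = 11.41 V, V_3 = 10.89 V, V_4 = 11.96 V
  V_5 = 11.9 V, V_6 = 0.08092 V
Part 1:
  Read off the nodal solution: V_2 = 11.41 V
Part 2:
  I_R1 = (V_0 - V_1)/R1 = (12 - 11.91)/4.7 = 0.01846 A
  Magnitude: I_R1 = 0.01846 A
Part 3:
  I_R4 = (V_4 - V_5)/R4 = (11.96 - 11.9)/110 = 0.000529 A
  P_R4 = I_R4² × R4 = (0.000529)² × 110 = 0.00003078 W
Part 4:
  Power in each resistor, P = (ΔV)²/R:
    P_R1 = (12 - 11.91)²/4.7 = 0.001602 W
    P_R2 = (11.91 - 11.41)²/27 = 0.009197 W
    P_R3 = (11.41 - 10.89)²/3000 = 0.00009252 W
    P_R4 = (11.96 - 11.9)²/110 = 0.00003078 W
    P_R5 = (11.9 - 0.08092)²/22000 = 0.006348 W
    P_R6 = (0.08092 - 0)²/4.3 = 0.001523 W
    P_R7 = (12 - 11.96)²/82 = 0.00002294 W
    P_R8 = (11.91 - 11.9)²/1800 = 0.0000001213 W
    P_R9 = (11.41 - 0.08092)²/620 = 0.2072 W
    P_R10 = (10.89 - 0)²/62000 = 0.001912 W
  P_total = P_R1 + P_R2 + P_R3 + P_R4 + P_R5 + P_R6 + P_R7 + P_R8 + P_R9 + P_R10 = 0.2279 W

Final answers:
1. V_2 = 11.41 V
2. I_R1 = 0.01846 A
3. P_R4 = 3.078e-05 W
4. P_total = 0.2279 W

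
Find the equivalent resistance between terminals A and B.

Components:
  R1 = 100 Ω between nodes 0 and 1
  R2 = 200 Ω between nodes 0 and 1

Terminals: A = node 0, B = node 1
Reduce the network between node 0 (A) and node 1 (B) by series/parallel combination:
  Rp1 = R1 ‖ R2 (parallel, both between nodes 0 and 1) = 1/(1/100 + 1/200) = 66.67 Ω
R_eq = 66.67 Ω

Final answer: 66.67 Ω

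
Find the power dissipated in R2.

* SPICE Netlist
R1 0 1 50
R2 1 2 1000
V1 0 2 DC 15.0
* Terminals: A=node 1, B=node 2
Nodal analysis, taking node 2 as the 0 V reference.
Source V1 fixes V_0 = 15 V.
KCL at each unknown node (sum of currents leaving = 0; resistances in Ω):
  Node 1: (V_1 - 15)/50 + (V_1 - 0)/1000 = 0
Collecting terms: 0.021 × V_1 = 0.3  =>  V_1 = 14.29 V
I_R2 = (V_1 - V_2)/R2 = (14.29 - 0)/1000 = 0.01429 A
P_R2 = I_R2² × R2 = (0.01429)² × 1000 = 0.2041 W

Final answer: 0.2041 W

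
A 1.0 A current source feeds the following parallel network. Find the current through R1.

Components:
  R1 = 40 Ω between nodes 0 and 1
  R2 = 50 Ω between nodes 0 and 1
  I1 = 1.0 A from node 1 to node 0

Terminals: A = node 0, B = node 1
All resistors sit directly between nodes 0 and 1, so they are in parallel and share one voltage V; the full source current 1 A splits among them.
1/R_par = 1/40 + 1/50 = 0.045 S  =>  R_par = 22.22 Ω
V = I × R_par = 1 × 22.22 = 22.22 V
I_R1 = V/R1 = 22.22/40 = 0.5556 A

Final answer: 0.5556 A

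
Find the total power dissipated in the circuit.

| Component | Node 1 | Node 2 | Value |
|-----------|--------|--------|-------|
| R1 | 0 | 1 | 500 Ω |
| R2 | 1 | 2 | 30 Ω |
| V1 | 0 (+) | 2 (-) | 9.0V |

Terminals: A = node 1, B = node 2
Nodal analysis, taking node 2 as the 0 V reference.
Source V1 fixes V_0 = 9 V.
KCL at each unknown node (sum of currents leaving = 0; resistances in Ω):
  Node 1: (V_1 - 9)/500 + (V_1 - 0)/30 = 0
Collecting terms: 0.03533 × V_1 = 0.018  =>  V_1 = 0.5094 V
Power in each resistor, P = (ΔV)²/R:
  P_R1 = (9 - 0.5094)²/500 = 0.1442 W
  P_R2 = (0.5094 - 0)²/30 = 0.008651 W
P_total = P_R1 + P_R2 = 0.1528 W

Final answer: 0.1528 W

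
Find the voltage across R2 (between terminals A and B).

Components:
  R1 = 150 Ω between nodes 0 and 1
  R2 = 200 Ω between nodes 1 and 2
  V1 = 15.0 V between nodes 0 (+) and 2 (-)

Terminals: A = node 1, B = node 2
R1 and R2 are in series across V1 (node 0 → node 1 → node 2), and the output A–B is taken across R2, so this is a voltage divider.
Series current: I = V1/(R1 + R2) = 15/(150 + 200) = 15/350 = 0.04286 A
V_R2 = I × R2 = V1 × R2/(R1 + R2) = 15 × 200/350 = 8.571 V

Final answer: 8.571 V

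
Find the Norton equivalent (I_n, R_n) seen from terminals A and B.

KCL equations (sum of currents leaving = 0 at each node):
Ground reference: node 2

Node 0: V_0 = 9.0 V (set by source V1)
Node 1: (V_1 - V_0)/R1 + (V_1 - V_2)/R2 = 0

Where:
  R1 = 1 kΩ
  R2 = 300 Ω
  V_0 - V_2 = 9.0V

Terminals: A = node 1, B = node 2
Find the Thévenin equivalent first; then I_n = V_th/R_th and R_n = R_th.
Step 1 — V_th is the open-circuit voltage V_A - V_B (nothing connected across the terminals).
Nodal analysis, taking node 2 as the 0 V reference.
Source V1 fixes V_0 = 9 V.
KCL at each unknown node (sum of currents leaving = 0; resistances in Ω):
  Node 1: (V_1 - 9)/1000 + (V_1 - 0)/300 = 0
Collecting terms: 0.004333 × V_1 = 0.009  =>  V_1 = 2.077 V
V_th = V_1 - V_2 = 2.077 - 0 = 2.077 V
Step 2 — R_th: zero the source — replace V1 by a short circuit (node 2 merges into node 0) — and find the resistance seen between A (node 1) and B (node 0).
Reduce the network between node 1 (A) and node 0 (B) by series/parallel combination:
  Rp1 = R1 ‖ R2 (parallel, both between nodes 0 and 1) = 1/(1/1000 + 1/300) = 230.8 Ω
R_th = 230.8 Ω
I_n = V_th/R_th = 2.077/230.8 = 0.009 A, and R_n = R_th = 230.8 Ω

Final answer: I_n = 0.009 A, R_n = 230.8 Ω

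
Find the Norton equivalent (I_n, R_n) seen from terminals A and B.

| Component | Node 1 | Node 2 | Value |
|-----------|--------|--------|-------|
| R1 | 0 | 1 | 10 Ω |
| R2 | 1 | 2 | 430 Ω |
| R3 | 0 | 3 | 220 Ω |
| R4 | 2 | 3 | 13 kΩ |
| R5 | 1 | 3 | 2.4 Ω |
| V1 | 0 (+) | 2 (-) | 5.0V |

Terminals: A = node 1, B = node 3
Find the Thévenin equivalent first; then I_n = V_th/R_th and R_n = R_th.
Step 1 — V_th is the open-circuit voltage V_A - V_B (nothing connected across the terminals).
Nodal analysis, taking node 2 as the 0 V reference.
Source V1 fixes V_0 = 5 V.
KCL at each unknown node (sum of currents leaving = 0; resistances in Ω):
  Node 1: (V_1 - 5)/10 + (V_1 - 0)/430 + (V_1 - V_3)/2.4 = 0
  Node 3: (V_3 - 5)/220 + (V_3 - 0)/13000 + (V_3 - V_1)/2.4 = 0
Collecting terms (coefficients in siemens):
  0.519·V_1 - 0.4167·V_3 = 0.5
  0.4213·V_3 - 0.4167·V_1 = 0.02273
Determinant D = (0.519)(0.4213) - (-0.4167)(-0.4167) = 0.04503
V_1 = [(0.5)(0.4213) - (-0.4167)(0.02273)]/D = 4.888 V
V_3 = [(0.519)(0.02273) - (0.5)(-0.4167)]/D = 4.888 V
V_th = V_1 - V_3 = 4.888 - 4.888 = -0.0003196 V
Step 2 — R_th: zero the source — replace V1 by a short circuit (node 2 merges into node 0) — and find the resistance seen between A (node 1) and B (node 3).
Reduce the network between node 1 (A) and node 3 (B) by series/parallel combination:
  Rp1 = R1 ‖ R2 (parallel, both between nodes 0 and 1) = 1/(1/10 + 1/430) = 9.773 Ω
  Rp2 = R3 ‖ R4 (parallel, both between nodes 0 and 3) = 1/(1/220 + 1/13000) = 216.3 Ω
  Rs1 = Rp1 + Rp2 (series, joined only at node 0) = 9.773 + 216.3 = 226.1 Ω
  Rp3 = R5 ‖ Rs1 (parallel, both between nodes 1 and 3) = 1/(1/2.4 + 1/226.1) = 2.375 Ω
R_th = 2.375 Ω
I_n = V_th/R_th = -0.0003196/2.375 = -0.0001346 A, and R_n = R_th = 2.375 Ω

Final answer: I_n = -0.0001346 A, R_n = 2.375 Ω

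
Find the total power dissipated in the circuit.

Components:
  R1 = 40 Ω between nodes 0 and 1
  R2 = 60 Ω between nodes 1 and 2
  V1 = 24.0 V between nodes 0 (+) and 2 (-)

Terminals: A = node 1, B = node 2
Nodal analysis, taking node 2 as the 0 V reference.
Source V1 fixes V_0 = 24 V.
KCL at each unknown node (sum of currents leaving = 0; resistances in Ω):
  Node 1: (V_1 - 24)/40 + (V_1 - 0)/60 = 0
Collecting terms: 0.04167 × V_1 = 0.6  =>  V_1 = 14.4 V
Power in each resistor, P = (ΔV)²/R:
  P_R1 = (24 - 14.4)²/40 = 2.304 W
  P_R2 = (14.4 - 0)²/60 = 3.456 W
P_total = P_R1 + P_R2 = 5.76 W

Final answer: 5.76 W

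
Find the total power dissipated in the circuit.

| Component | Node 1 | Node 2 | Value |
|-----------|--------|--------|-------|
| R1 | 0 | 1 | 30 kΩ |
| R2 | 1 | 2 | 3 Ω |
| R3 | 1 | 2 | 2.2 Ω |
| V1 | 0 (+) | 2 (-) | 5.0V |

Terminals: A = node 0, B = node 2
Nodal analysis, taking node 2 as the 0 V reference.
Source V1 fixes V_0 = 5 V.
KCL at each unknown node (sum of currents leaving = 0; resistances in Ω):
  Node 1: (V_1 - 5)/30000 + (V_1 - 0)/3 + (V_1 - 0)/2.2 = 0
Collecting terms: 0.7879 × V_1 = 0.0001667  =>  V_1 = 0.0002115 V
Power in each resistor, P = (ΔV)²/R:
  P_R1 = (5 - 0.0002115)²/30000 = 0.0008333 W
  P_R2 = (0.0002115 - 0)²/3 = 0.00000001491 W
  P_R3 = (0.0002115 - 0)²/2.2 = 0.00000002034 W
P_total = P_R1 + P_R2 + P_R3 = 0.0008333 W

Final answer: 0.0008333 W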